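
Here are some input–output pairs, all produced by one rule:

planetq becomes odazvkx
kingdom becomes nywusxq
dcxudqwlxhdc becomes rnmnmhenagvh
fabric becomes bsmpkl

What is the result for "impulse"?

In each case the input is transformed by: move the last 3 characters to the front (rotate right by 3), then shift every letter 10 places forward in the alphabet (wrapping around).
On "impulse": the first step gives "lseimpu", and the second then gives "vcoswze".

vcoswze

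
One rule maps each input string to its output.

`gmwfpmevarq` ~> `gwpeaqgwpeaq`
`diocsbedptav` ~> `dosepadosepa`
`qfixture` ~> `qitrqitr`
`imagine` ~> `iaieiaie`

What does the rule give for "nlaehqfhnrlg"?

The rule is to keep every other character starting from the first (positions 1st, 3rd, 5th, ...), then write the whole string twice.
For "nlaehqfhnrlg", step one produces "nahfnl"; step two turns that into "nahfnlnahfnl".

nahfnlnahfnl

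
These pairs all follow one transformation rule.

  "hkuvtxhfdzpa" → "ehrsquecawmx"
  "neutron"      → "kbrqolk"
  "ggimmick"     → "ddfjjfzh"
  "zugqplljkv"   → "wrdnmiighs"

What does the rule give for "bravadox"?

What's happening: shift every letter 3 places backward in the alphabet (wrapping around).
So "bravadox" becomes "yoxsxalu".

yoxsxalu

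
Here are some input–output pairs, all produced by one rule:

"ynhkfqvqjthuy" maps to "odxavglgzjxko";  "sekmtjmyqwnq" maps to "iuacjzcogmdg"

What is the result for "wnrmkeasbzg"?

The pattern: shift every letter 10 places backward in the alphabet (wrapping around).
For "wnrmkeasbzg" the result is "mdhcauqirpw".

mdhcauqirpw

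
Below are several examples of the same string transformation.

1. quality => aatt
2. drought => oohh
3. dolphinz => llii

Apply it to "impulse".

Rule — keep one character in every 3, starting at position 3 (positions 3rd, 6th, 9th, ...), then double every character.
Working it through for "impulse": intermediate "ps", final "ppss".

ppss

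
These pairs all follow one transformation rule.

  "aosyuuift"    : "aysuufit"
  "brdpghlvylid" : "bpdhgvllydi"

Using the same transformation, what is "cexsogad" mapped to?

The pattern: swap each adjacent pair of characters (1↔2, 3↔4, ...), then delete the first character.
Starting from "cexsogad": after the first operation, "ecsxgoda"; after the second, "csxgoda".

csxgoda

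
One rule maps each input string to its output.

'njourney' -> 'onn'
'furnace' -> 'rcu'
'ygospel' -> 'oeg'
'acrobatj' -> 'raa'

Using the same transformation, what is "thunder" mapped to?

Looking at the pairs, the operation is to move the first 2 characters to the end (rotate left by 2), then keep one character in every 3, starting at position 1 (positions 1st, 4th, 7th, ...).
For "thunder", step one produces "underth"; step two turns that into "ueh".
(Check on "njourney": → "ourneynj" → "onn" ✓)

ueh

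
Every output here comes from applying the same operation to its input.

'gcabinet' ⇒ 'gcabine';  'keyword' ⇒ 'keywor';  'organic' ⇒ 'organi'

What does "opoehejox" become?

opoehejo

The pattern: delete the last character.
"opoehejox" → "opoehejo".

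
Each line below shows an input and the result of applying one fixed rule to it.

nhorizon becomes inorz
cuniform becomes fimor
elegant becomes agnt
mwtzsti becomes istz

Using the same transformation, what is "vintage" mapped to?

The rule is to delete the first 3 characters, then sort the characters into alphabetical order.
On "vintage": the first step gives "tage", and the second then gives "aegt".

aegt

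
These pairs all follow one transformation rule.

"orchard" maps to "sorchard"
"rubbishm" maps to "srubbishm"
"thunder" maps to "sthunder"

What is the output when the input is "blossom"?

Each output is the input with this applied: prepend "s".
Applying that to "blossom" gives "sblossom".

sblossom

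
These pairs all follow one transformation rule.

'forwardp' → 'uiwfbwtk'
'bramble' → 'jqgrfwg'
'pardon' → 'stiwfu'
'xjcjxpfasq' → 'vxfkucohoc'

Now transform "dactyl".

qdyhfi

The transformation: reverse the string, then shift every letter 5 places forward in the alphabet (wrapping around).
Working it through for "dactyl": intermediate "lytcad", final "qdyhfi".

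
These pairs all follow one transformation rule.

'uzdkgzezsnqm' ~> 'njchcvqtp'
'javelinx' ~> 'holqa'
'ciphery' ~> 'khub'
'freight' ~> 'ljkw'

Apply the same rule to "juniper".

In each case the input is transformed by: delete the first 3 characters, then shift every letter 3 places forward in the alphabet (wrapping around).
On "juniper": the first step gives "iper", and the second then gives "lshu".

lshu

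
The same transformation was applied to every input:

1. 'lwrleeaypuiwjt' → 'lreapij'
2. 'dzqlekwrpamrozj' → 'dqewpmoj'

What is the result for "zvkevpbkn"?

Each output is the input with this applied: keep every other character starting from the first (positions 1st, 3rd, 5th, ...).
Doing the same to "zvkevpbkn": "zkvbn".

zkvbn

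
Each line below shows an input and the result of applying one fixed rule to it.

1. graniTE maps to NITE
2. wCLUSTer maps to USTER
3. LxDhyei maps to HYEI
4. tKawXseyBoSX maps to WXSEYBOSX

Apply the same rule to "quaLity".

Each output is the input with this applied: delete the first 3 characters, then convert every letter to uppercase.
Doing the same to "quaLity": "LITY".

LITY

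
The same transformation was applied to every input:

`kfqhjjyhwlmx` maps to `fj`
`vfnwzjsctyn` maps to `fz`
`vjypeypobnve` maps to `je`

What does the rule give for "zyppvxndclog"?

yv

Looking at the pairs, the operation is to keep one character in every 3, starting at position 2 (positions 2nd, 5th, 8th, ...), then delete the last 2 characters.
For "zyppvxndclog", step one produces "yvdo"; step two turns that into "yv".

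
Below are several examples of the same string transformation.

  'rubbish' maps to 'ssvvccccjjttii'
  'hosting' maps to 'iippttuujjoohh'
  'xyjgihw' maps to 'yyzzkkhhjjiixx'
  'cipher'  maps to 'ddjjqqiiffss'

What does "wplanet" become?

xxqqmmbbooffuu

Rule — double every character, then shift every letter 1 place forward in the alphabet (wrapping around).
So "wplanet" becomes "xxqqmmbbooffuu".
(Check on "rubbish": → "rruubbbbiisshh" → "ssvvccccjjttii" ✓)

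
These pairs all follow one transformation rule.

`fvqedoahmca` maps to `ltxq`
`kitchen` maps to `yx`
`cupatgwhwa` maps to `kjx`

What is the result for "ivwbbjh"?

lr

In each case the input is transformed by: keep one character in every 3, starting at position 2 (positions 2nd, 5th, 8th, ...), then shift every letter 10 places backward in the alphabet (wrapping around).
"ivwbbjh" → "lr".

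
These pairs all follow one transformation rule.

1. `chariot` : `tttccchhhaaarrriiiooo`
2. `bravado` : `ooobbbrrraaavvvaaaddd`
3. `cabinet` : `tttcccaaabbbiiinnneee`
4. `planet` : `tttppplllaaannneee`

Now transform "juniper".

The transformation: move the last character to the front, then repeat every character 3 times.
Applying both steps to "juniper": "rjunipe", then "rrrjjjuuunnniiipppeee".

rrrjjjuuunnniiipppeee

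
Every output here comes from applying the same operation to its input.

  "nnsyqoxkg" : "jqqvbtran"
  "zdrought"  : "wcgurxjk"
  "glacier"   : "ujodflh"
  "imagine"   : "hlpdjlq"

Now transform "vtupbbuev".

The rule is to move the last character to the front, then shift every letter 3 places forward in the alphabet (wrapping around).
Working it through for "vtupbbuev": intermediate "vvtupbbue", final "yywxseexh".

yywxseexh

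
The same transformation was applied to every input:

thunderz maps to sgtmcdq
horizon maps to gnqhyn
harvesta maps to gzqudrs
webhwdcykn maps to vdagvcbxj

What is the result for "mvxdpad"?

Each output is the input with this applied: shift every letter 1 place backward in the alphabet (wrapping around), then delete the last character.
On "mvxdpad" that produces "luwcoz".

luwcoz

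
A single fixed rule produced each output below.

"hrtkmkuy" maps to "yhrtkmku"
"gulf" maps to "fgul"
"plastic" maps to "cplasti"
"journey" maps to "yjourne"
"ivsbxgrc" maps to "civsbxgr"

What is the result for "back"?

kbac

The pattern: move the last character to the front.
So "back" becomes "kbac".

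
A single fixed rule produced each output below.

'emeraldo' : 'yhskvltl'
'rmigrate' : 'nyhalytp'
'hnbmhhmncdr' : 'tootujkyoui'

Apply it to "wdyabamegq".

The pattern: move the first 3 characters to the end (rotate left by 3), then shift every letter 7 places forward in the alphabet (wrapping around).
Applying both steps to "wdyabamegq": "abamegqwdy", then "hihtlnxdkf".
(Check on "hnbmhhmncdr": → "mhhmncdrhnb" → "tootujkyoui" ✓)

hihtlnxdkf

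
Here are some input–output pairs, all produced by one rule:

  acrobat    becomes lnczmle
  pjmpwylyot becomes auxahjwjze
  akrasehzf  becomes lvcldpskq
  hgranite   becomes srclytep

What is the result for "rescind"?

cpdntyo

Each output is the input with this applied: shift every letter 11 places forward in the alphabet (wrapping around).
Doing the same to "rescind": "cpdntyo".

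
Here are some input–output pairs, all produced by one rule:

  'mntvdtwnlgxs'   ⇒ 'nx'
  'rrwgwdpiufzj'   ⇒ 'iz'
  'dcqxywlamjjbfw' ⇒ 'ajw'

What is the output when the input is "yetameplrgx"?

What's happening: keep one character in every 3, starting at position 2 (positions 2nd, 5th, 8th, ...), then delete the first 2 characters.
On "yetameplrgx" that produces "lx".

lx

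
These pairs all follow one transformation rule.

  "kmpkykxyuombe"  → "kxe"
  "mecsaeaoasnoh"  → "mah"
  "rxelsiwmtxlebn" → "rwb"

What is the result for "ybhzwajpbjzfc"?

yjc

In each case the input is transformed by: keep one character in every 3, starting at position 1 (positions 1st, 4th, 7th, ...), then keep every other character starting from the first (positions 1st, 3rd, 5th, ...).
Applying that to "ybhzwajpbjzfc" gives "yjc".
(Check on "rxelsiwmtxlebn": → "rlwxb" → "rwb" ✓)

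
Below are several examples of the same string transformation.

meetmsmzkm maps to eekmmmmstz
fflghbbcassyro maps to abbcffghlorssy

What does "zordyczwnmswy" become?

In each case the input is transformed by: sort the characters into alphabetical order.
For "zordyczwnmswy" the result is "cdmnorswwyyzz".

cdmnorswwyyzz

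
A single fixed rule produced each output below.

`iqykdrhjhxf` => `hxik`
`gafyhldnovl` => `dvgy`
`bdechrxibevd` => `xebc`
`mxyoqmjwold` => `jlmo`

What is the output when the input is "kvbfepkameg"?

Looking at the pairs, the operation is to keep one character in every 3, starting at position 1 (positions 1st, 4th, 7th, ...), then swap the front and back halves of the string.
On "kvbfepkameg": the first step gives "kfke", and the second then gives "kekf".

kekf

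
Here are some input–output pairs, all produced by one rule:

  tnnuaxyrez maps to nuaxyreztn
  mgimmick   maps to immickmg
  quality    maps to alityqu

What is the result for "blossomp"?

ossompbl

Looking at the pairs, the operation is to move the first 2 characters to the end (rotate left by 2).
So "blossomp" becomes "ossompbl".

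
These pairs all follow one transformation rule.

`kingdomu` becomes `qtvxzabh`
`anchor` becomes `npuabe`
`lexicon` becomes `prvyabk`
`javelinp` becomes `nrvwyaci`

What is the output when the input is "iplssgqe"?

Rule — sort the characters into alphabetical order, then shift every letter 13 places forward in the alphabet (wrapping around) — i.e. ROT13.
On "iplssgqe": the first step gives "egilpqss", and the second then gives "rtvycdff".

rtvycdff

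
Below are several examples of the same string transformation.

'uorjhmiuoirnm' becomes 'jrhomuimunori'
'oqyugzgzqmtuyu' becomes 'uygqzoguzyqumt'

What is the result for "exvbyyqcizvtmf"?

Rule — move the first 3 characters to the end (rotate left by 3), then take characters alternately from the front and the back (1st, last, 2nd, 2nd-last, ...).
Starting from "exvbyyqcizvtmf": after the first operation, "byyqcizvtmfexv"; after the second, "bvyxyeqfcmitzv".

bvyxyeqfcmitzv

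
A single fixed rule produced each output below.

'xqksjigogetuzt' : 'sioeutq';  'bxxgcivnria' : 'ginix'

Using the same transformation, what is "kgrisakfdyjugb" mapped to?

The pattern: keep every other character starting from the second (positions 2nd, 4th, 6th, ...), then move the first character to the end.
On "kgrisakfdyjugb": the first step gives "giafyub", and the second then gives "iafyubg".

iafyubg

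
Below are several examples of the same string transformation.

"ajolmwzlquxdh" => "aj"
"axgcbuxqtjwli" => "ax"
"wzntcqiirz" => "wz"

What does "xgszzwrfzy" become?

Each output is the input with this applied: keep only the first 2 characters.
So "xgszzwrfzy" becomes "xg".

xg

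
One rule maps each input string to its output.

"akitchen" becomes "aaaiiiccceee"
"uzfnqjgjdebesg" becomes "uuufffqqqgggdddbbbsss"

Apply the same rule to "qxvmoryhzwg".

Rule — keep every other character starting from the first (positions 1st, 3rd, 5th, ...), then repeat every character 3 times.
Applying both steps to "qxvmoryhzwg": "qvoyzg", then "qqqvvvoooyyyzzzggg".

qqqvvvoooyyyzzzggg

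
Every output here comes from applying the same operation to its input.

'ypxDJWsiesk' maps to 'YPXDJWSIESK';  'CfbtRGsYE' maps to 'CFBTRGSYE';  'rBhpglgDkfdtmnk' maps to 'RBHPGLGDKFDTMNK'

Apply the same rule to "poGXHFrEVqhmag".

POGXHFREVQHMAG

What's happening: convert every letter to uppercase.
On "poGXHFrEVqhmag" that produces "POGXHFREVQHMAG".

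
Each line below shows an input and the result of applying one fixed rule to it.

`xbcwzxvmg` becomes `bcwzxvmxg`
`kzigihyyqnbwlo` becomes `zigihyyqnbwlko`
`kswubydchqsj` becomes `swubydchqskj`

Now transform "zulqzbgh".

ulqzbgzh

The transformation: swap the first and last characters, then move the first character to the end.
"zulqzbgh" → "hulqzbgz" → "ulqzbgzh".
(Check on "xbcwzxvmg": → "gbcwzxvmx" → "bcwzxvmxg" ✓)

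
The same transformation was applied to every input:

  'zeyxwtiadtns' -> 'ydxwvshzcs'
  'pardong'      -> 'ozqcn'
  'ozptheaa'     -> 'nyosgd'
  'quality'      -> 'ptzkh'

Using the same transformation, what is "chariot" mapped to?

The pattern: delete the last 2 characters, then shift every letter 1 place backward in the alphabet (wrapping around).
Applying both steps to "chariot": "chari", then "bgzqh".

bgzqh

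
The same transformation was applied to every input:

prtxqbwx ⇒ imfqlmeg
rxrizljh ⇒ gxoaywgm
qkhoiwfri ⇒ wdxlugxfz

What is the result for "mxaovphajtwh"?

pdkewpyilwbm

What's happening: move the first 2 characters to the end (rotate left by 2), then shift every letter 11 places backward in the alphabet (wrapping around).
Starting from "mxaovphajtwh": after the first operation, "aovphajtwhmx"; after the second, "pdkewpyilwbm".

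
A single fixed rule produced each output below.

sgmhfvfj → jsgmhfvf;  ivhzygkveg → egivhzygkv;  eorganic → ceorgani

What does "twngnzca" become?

Rule — move the first 3 characters to the end (rotate left by 3), then swap the front and back halves of the string.
Applying both steps to "twngnzca": "gnzcatwn", then "atwngnzc".

atwngnzc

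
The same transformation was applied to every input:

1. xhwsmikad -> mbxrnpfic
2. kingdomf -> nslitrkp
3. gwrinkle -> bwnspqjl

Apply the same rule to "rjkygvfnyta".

In each case the input is transformed by: move the first character to the end, then shift every letter 5 places forward in the alphabet (wrapping around).
Working it through for "rjkygvfnyta": intermediate "jkygvfnytar", final "opdlaksdyfw".
(Check on "gwrinkle": → "wrinkleg" → "bwnspqjl" ✓)

opdlaksdyfw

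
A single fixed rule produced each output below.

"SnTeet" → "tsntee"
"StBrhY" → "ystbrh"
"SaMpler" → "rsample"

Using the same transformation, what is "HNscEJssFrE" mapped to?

ehnscejssfr

The transformation: move the last character to the front, then convert every letter to lowercase.
Applying both steps to "HNscEJssFrE": "EHNscEJssFr", then "ehnscejssfr".
(Check on "SaMpler": → "rSaMple" → "rsample" ✓)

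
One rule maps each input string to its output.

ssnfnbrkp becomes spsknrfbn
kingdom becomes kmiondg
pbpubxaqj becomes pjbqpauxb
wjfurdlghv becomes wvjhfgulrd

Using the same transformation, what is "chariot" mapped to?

Rule — take characters alternately from the front and the back (1st, last, 2nd, 2nd-last, ...).
So "chariot" becomes "cthoair".

cthoair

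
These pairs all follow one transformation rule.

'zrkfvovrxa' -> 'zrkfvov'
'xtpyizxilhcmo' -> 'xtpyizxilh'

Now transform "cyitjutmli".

cyitjut

Looking at the pairs, the operation is to delete the last 3 characters.
For "cyitjutmli" the result is "cyitjut".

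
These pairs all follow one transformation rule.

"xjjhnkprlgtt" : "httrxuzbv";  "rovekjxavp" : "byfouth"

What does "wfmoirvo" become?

gpwys

In each case the input is transformed by: shift every letter 10 places forward in the alphabet (wrapping around), then delete the last 3 characters.
Applying that to "wfmoirvo" gives "gpwys".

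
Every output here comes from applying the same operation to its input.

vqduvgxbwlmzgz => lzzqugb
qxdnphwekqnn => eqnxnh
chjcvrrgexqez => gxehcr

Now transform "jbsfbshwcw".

swwbf

Rule — keep every other character starting from the second (positions 2nd, 4th, 6th, ...), then move the last 3 characters to the front (rotate right by 3).
For "jbsfbshwcw", step one produces "bfsww"; step two turns that into "swwbf".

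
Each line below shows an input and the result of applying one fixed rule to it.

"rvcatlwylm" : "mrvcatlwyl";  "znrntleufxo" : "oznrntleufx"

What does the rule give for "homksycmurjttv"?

vhomksycmurjtt

In each case the input is transformed by: move the last character to the front.
"homksycmurjttv" → "vhomksycmurjtt".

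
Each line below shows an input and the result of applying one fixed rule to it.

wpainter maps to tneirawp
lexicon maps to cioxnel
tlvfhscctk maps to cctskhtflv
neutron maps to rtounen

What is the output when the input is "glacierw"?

eircwagl

Rule — move the last 3 characters to the front (rotate right by 3), then take characters alternately from the front and the back (1st, last, 2nd, 2nd-last, ...).
Working it through for "glacierw": intermediate "erwglaci", final "eircwagl".
(Check on "tlvfhscctk": → "ctktlvfhsc" → "cctskhtflv" ✓)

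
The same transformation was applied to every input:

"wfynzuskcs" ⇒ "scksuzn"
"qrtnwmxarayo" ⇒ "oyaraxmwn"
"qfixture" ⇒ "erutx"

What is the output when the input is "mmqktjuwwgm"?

The transformation: delete the first 3 characters, then reverse the string.
Starting from "mmqktjuwwgm": after the first operation, "ktjuwwgm"; after the second, "mgwwujtk".

mgwwujtk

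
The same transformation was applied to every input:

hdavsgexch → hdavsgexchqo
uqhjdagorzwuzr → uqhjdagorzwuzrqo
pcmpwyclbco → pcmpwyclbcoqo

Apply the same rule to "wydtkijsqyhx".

wydtkijsqyhxqo

Looking at the pairs, the operation is to append "qo".
On "wydtkijsqyhx" that produces "wydtkijsqyhxqo".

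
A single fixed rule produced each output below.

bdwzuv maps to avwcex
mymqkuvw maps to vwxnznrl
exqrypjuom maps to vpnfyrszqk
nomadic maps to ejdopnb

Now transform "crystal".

The rule is to shift every letter 1 place forward in the alphabet (wrapping around), then move the last 3 characters to the front (rotate right by 3).
For "crystal" the result is "ubmdszt".

ubmdszt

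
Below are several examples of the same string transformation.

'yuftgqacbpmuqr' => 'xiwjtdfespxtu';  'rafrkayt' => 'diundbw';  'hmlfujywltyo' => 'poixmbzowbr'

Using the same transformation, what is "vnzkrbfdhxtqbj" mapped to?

qcnueigkawtem

The rule is to delete the first character, then shift every letter 3 places forward in the alphabet (wrapping around).
On "vnzkrbfdhxtqbj": the first step gives "nzkrbfdhxtqbj", and the second then gives "qcnueigkawtem".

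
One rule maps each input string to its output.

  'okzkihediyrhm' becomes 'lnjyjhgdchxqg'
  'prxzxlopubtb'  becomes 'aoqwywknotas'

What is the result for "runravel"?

In each case the input is transformed by: shift every letter 1 place backward in the alphabet (wrapping around), then move the last character to the front.
For "runravel" the result is "kqtmqzud".

kqtmqzud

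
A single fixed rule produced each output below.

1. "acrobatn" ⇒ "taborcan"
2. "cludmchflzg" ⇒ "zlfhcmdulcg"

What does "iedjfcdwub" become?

The transformation: reverse the string, then move the first character to the end.
Working it through for "iedjfcdwub": intermediate "buwdcfjdei", final "uwdcfjdeib".

uwdcfjdeib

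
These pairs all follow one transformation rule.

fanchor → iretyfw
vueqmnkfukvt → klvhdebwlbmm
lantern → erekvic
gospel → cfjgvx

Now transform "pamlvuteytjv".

mrdcmlkvpkag

Each output is the input with this applied: shift every letter 9 places backward in the alphabet (wrapping around), then swap the first and last characters.
Working it through for "pamlvuteytjv": intermediate "grdcmlkvpkam", final "mrdcmlkvpkag".
(Check on "fanchor": → "wretyfi" → "iretyfw" ✓)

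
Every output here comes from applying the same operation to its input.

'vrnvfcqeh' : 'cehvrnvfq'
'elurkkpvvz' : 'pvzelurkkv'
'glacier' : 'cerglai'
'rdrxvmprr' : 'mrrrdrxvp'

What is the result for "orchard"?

hrdorca

The transformation: move the last 3 characters to the front (rotate right by 3), then swap the first and last characters.
"orchard" → "ardorch" → "hrdorca".
(Check on "vrnvfcqeh": → "qehvrnvfc" → "cehvrnvfq" ✓)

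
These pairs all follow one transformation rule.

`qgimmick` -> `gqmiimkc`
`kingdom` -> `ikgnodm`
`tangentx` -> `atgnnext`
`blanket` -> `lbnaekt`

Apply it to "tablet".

Each output is the input with this applied: swap each adjacent pair of characters (1↔2, 3↔4, ...).
So "tablet" becomes "atlbte".

atlbte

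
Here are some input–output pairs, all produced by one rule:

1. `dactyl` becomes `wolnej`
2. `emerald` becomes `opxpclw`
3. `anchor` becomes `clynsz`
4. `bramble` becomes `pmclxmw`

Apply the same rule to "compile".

In each case the input is transformed by: move the last character to the front, then shift every letter 11 places forward in the alphabet (wrapping around).
So "compile" becomes "pnzxatw".

pnzxatw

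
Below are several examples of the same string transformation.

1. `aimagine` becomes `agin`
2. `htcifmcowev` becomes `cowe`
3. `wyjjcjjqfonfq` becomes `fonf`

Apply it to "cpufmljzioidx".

In each case the input is transformed by: move the last character to the front, then keep only the last 4 characters.
For "cpufmljzioidx", step one produces "xcpufmljzioid"; step two turns that into "ioid".

ioid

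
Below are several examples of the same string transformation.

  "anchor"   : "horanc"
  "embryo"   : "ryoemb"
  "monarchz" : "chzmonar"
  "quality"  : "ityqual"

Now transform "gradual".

Looking at the pairs, the operation is to move the last 3 characters to the front (rotate right by 3).
On "gradual" that produces "ualgrad".

ualgrad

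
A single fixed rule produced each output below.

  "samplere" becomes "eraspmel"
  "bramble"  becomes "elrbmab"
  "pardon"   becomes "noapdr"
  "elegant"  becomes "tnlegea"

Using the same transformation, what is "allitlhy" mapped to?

yhlaillt

Looking at the pairs, the operation is to move the last 2 characters to the front (rotate right by 2), then swap each adjacent pair of characters (1↔2, 3↔4, ...).
On "allitlhy": the first step gives "hyallitl", and the second then gives "yhlaillt".
(Check on "bramble": → "lebramb" → "elrbmab" ✓)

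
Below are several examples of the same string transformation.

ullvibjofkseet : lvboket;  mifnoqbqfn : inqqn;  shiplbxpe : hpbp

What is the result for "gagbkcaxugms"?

abcxgs

The pattern: keep every other character starting from the second (positions 2nd, 4th, 6th, ...).
Applying that to "gagbkcaxugms" gives "abcxgs".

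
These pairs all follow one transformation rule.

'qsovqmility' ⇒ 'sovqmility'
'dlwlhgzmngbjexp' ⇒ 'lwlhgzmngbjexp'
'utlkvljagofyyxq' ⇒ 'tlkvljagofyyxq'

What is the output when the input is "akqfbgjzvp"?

kqfbgjzvp

The pattern: delete the first character.
Doing the same to "akqfbgjzvp": "kqfbgjzvp".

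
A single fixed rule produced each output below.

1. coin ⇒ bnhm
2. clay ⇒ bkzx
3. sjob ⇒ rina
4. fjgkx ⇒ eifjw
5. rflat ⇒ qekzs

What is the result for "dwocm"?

The pattern: shift every letter 1 place backward in the alphabet (wrapping around).
"dwocm" → "cvnbl".

cvnbl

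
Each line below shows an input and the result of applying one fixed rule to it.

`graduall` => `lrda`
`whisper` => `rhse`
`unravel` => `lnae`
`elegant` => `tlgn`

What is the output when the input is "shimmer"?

rhme

Each output is the input with this applied: move the last character to the front, then keep every other character starting from the first (positions 1st, 3rd, 5th, ...).
Starting from "shimmer": after the first operation, "rshimme"; after the second, "rhme".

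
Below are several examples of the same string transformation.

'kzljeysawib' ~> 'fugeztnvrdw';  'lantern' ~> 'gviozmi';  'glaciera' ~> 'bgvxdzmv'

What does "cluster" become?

Looking at the pairs, the operation is to shift every letter 5 places backward in the alphabet (wrapping around).
Applying that to "cluster" gives "xgpnozm".

xgpnozm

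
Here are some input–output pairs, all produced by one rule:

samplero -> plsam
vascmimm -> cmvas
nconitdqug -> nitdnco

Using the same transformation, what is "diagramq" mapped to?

Each output is the input with this applied: delete the last 3 characters, then move the first 3 characters to the end (rotate left by 3).
On "diagramq": the first step gives "diagr", and the second then gives "grdia".

grdia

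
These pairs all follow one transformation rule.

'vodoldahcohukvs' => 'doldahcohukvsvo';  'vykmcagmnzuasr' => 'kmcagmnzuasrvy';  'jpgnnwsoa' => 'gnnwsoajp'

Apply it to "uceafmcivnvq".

The rule is to move the first 2 characters to the end (rotate left by 2).
"uceafmcivnvq" → "eafmcivnvquc".

eafmcivnvquc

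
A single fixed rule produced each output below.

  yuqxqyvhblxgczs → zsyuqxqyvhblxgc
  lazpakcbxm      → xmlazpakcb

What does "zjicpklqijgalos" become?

Looking at the pairs, the operation is to move the last 2 characters to the front (rotate right by 2).
So "zjicpklqijgalos" becomes "oszjicpklqijgal".

oszjicpklqijgal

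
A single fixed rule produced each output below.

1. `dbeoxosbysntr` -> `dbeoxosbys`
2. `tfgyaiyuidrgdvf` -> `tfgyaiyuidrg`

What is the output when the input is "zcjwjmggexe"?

Each output is the input with this applied: delete the last 3 characters.
Doing the same to "zcjwjmggexe": "zcjwjmgg".

zcjwjmgg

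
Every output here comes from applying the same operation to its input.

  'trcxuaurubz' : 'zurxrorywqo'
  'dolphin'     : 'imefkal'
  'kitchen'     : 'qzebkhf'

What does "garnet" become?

Each output is the input with this applied: move the first 2 characters to the end (rotate left by 2), then shift every letter 3 places backward in the alphabet (wrapping around).
On "garnet": the first step gives "rnetga", and the second then gives "okbqdx".

okbqdx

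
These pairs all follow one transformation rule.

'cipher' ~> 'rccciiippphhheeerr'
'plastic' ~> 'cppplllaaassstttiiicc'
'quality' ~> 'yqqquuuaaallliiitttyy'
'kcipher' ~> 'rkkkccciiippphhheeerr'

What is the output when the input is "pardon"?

Looking at the pairs, the operation is to repeat every character 3 times, then move the last character to the front.
Working it through for "pardon": intermediate "pppaaarrrdddooonnn", final "npppaaarrrdddooonn".

npppaaarrrdddooonn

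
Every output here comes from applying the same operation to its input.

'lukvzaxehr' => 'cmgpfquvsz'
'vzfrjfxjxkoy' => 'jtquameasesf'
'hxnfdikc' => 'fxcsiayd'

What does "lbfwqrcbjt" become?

eogwarlmxw

In each case the input is transformed by: shift every letter 5 places backward in the alphabet (wrapping around), then move the last 2 characters to the front (rotate right by 2).
For "lbfwqrcbjt", step one produces "gwarlmxweo"; step two turns that into "eogwarlmxw".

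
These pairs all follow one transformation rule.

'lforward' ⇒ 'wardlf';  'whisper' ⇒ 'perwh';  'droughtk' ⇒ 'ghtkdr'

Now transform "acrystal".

stalac

What's happening: move the first 2 characters to the end (rotate left by 2), then delete the first 2 characters.
For "acrystal", step one produces "rystalac"; step two turns that into "stalac".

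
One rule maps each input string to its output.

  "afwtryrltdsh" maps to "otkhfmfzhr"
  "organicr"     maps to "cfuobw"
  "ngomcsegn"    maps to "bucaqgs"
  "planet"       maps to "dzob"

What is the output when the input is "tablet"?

hopz

Looking at the pairs, the operation is to shift every letter 12 places backward in the alphabet (wrapping around), then delete the last 2 characters.
For "tablet", step one produces "hopzsh"; step two turns that into "hopz".
(Check on "afwtryrltdsh": → "otkhfmfzhrgv" → "otkhfmfzhr" ✓)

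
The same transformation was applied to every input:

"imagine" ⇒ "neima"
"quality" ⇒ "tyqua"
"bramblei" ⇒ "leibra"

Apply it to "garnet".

Rule — move the first 3 characters to the end (rotate left by 3), then delete the first 2 characters.
Applying that to "garnet" gives "tgar".
(Check on "imagine": → "gineima" → "neima" ✓)

tgar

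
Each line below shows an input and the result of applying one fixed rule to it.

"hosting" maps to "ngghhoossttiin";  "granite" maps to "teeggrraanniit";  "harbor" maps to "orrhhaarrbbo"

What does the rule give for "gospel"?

ellggoossppe

In each case the input is transformed by: double every character, then move the last 3 characters to the front (rotate right by 3).
"gospel" → "ellggoossppe".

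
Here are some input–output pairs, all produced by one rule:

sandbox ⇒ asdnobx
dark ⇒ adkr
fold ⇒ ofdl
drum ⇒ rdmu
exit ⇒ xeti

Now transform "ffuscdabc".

Each output is the input with this applied: swap each adjacent pair of characters (1↔2, 3↔4, ...).
"ffuscdabc" → "ffsudcbac".

ffsudcbac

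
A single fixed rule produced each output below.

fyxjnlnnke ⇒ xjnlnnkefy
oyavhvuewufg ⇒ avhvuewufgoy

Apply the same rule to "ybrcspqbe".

rcspqbeyb

In each case the input is transformed by: move the first 2 characters to the end (rotate left by 2).
For "ybrcspqbe" the result is "rcspqbeyb".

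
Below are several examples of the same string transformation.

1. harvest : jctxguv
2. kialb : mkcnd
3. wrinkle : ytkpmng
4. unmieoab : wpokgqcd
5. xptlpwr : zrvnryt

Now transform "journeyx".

In each case the input is transformed by: shift every letter 2 places forward in the alphabet (wrapping around).
On "journeyx" that produces "lqwtpgaz".

lqwtpgaz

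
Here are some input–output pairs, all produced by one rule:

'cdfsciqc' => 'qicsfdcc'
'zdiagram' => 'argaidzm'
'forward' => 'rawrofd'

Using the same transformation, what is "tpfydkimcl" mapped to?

Looking at the pairs, the operation is to move the last character to the front, then reverse the string.
Starting from "tpfydkimcl": after the first operation, "ltpfydkimc"; after the second, "cmikdyfptl".

cmikdyfptl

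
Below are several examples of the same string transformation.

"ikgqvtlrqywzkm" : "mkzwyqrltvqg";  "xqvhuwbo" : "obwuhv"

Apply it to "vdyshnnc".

cnnhsy

The transformation: delete the first 2 characters, then reverse the string.
On "vdyshnnc": the first step gives "yshnnc", and the second then gives "cnnhsy".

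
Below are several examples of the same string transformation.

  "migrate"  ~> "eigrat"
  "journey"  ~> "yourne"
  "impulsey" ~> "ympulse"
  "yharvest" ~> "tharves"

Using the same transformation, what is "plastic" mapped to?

clasti

In each case the input is transformed by: delete the first character, then move the last character to the front.
Working it through for "plastic": intermediate "lastic", final "clasti".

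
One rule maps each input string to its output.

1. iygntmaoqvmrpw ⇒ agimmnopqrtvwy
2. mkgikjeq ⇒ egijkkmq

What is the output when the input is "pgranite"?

aeginprt

Each output is the input with this applied: sort the characters into alphabetical order.
For "pgranite" the result is "aeginprt".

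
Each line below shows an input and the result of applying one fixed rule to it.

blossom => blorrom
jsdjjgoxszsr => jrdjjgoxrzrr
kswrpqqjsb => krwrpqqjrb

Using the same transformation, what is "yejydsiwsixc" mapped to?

Each output is the input with this applied: replace every "s" with "r".
Doing the same to "yejydsiwsixc": "yejydriwrixc".

yejydriwrixc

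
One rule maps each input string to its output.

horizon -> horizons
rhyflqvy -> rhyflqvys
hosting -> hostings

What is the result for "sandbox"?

sandboxs

The transformation: append "s".
Doing the same to "sandbox": "sandboxs".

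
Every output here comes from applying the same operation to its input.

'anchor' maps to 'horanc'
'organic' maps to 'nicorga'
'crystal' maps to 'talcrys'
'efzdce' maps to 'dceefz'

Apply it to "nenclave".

avenencl

Each output is the input with this applied: move the last 3 characters to the front (rotate right by 3).
Applying that to "nenclave" gives "avenencl".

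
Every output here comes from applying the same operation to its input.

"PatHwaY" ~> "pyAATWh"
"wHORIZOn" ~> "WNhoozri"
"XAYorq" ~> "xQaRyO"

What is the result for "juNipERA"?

JaUrneIP

The rule is to take characters alternately from the front and the back (1st, last, 2nd, 2nd-last, ...), then flip the case of every letter.
Working it through for "juNipERA": intermediate "jAuRNEip", final "JaUrneIP".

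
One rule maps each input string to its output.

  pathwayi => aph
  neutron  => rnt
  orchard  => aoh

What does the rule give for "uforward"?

The rule is to move the last 3 characters to the front (rotate right by 3), then keep one character in every 3, starting at position 1 (positions 1st, 4th, 7th, ...).
For "uforward" the result is "aur".
(Check on "neutron": → "ronneut" → "rnt" ✓)

aur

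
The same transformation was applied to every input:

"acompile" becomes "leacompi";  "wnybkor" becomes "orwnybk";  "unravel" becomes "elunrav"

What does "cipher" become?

erciph

What's happening: move the last 2 characters to the front (rotate right by 2).
On "cipher" that produces "erciph".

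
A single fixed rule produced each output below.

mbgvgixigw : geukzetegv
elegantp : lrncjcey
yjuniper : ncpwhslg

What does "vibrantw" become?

The rule is to shift every letter 2 places backward in the alphabet (wrapping around), then move the last 3 characters to the front (rotate right by 3).
Working it through for "vibrantw": intermediate "tgzpylru", final "lrutgzpy".

lrutgzpy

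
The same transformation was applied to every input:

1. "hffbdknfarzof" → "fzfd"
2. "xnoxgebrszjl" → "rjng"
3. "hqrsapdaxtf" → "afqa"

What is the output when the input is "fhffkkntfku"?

The transformation: keep one character in every 3, starting at position 2 (positions 2nd, 5th, 8th, ...), then swap the front and back halves of the string.
Working it through for "fhffkkntfku": intermediate "hktu", final "tuhk".
(Check on "hffbdknfarzof": → "fdfz" → "fzfd" ✓)

tuhk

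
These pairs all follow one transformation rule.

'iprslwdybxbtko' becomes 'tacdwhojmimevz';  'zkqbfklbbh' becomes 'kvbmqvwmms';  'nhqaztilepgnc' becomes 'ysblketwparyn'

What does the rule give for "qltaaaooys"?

In each case the input is transformed by: shift every letter 11 places forward in the alphabet (wrapping around).
Doing the same to "qltaaaooys": "bwelllzzjd".

bwelllzzjd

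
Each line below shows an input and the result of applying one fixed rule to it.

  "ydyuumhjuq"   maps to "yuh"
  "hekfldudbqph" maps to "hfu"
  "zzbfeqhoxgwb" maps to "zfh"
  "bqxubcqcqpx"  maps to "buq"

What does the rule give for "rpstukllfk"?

rtl

What's happening: delete the last 3 characters, then keep one character in every 3, starting at position 1 (positions 1st, 4th, 7th, ...).
Working it through for "rpstukllfk": intermediate "rpstukl", final "rtl".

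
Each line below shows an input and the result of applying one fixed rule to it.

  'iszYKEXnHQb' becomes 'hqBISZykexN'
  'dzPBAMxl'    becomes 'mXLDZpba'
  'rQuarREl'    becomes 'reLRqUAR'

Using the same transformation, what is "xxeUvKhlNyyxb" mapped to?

The rule is to move the last 3 characters to the front (rotate right by 3), then flip the case of every letter.
Working it through for "xxeUvKhlNyyxb": intermediate "yxbxxeUvKhlNy", final "YXBXXEuVkHLnY".
(Check on "dzPBAMxl": → "MxldzPBA" → "mXLDZpba" ✓)

YXBXXEuVkHLnY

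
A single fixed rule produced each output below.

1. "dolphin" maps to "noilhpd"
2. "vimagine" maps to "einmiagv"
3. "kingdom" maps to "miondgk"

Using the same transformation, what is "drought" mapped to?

What's happening: take characters alternately from the front and the back (1st, last, 2nd, 2nd-last, ...), then move the first character to the end.
Doing the same to "drought": "trhogud".

trhogud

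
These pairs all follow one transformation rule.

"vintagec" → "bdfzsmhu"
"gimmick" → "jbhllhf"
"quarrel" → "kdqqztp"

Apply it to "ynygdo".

In each case the input is transformed by: reverse the string, then shift every letter 1 place backward in the alphabet (wrapping around).
On "ynygdo": the first step gives "odgyny", and the second then gives "ncfxmx".

ncfxmx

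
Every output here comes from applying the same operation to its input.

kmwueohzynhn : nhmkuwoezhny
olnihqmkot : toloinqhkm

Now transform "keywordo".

Each output is the input with this applied: move the last 2 characters to the front (rotate right by 2), then swap each adjacent pair of characters (1↔2, 3↔4, ...).
For "keywordo", step one produces "dokeywor"; step two turns that into "odekwyro".

odekwyro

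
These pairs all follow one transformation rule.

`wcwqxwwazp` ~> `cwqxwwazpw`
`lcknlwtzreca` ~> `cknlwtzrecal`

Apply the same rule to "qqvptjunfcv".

What's happening: move the first character to the end.
"qqvptjunfcv" → "qvptjunfcvq".

qvptjunfcvq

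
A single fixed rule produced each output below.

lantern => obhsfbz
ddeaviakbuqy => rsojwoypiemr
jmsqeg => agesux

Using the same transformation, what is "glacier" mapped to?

The pattern: move the first character to the end, then shift every letter 12 places backward in the alphabet (wrapping around).
On "glacier": the first step gives "lacierg", and the second then gives "zoqwsfu".

zoqwsfu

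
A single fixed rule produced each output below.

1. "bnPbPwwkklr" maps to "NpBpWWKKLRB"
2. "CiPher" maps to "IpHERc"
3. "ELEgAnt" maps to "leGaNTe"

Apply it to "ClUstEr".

The rule is to move the first character to the end, then flip the case of every letter.
Working it through for "ClUstEr": intermediate "lUstErC", final "LuSTeRc".

LuSTeRc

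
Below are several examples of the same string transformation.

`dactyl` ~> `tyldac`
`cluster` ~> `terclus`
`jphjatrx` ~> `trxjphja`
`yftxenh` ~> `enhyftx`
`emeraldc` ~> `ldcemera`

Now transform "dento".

Rule — move the last 3 characters to the front (rotate right by 3).
Doing the same to "dento": "ntode".

ntode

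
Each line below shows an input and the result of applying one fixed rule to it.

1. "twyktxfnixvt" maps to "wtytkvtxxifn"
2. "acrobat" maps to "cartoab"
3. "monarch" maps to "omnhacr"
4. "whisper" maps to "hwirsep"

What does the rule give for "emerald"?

What's happening: move the first character to the end, then take characters alternately from the front and the back (1st, last, 2nd, 2nd-last, ...).
For "emerald", step one produces "meralde"; step two turns that into "meedrla".

meedrla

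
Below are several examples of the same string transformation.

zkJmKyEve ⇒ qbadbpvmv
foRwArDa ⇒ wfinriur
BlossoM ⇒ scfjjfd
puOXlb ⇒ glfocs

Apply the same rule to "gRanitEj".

xirezkva

In each case the input is transformed by: shift every letter 9 places backward in the alphabet (wrapping around), then convert every letter to lowercase.
"gRanitEj" → "xIrezkVa" → "xirezkva".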